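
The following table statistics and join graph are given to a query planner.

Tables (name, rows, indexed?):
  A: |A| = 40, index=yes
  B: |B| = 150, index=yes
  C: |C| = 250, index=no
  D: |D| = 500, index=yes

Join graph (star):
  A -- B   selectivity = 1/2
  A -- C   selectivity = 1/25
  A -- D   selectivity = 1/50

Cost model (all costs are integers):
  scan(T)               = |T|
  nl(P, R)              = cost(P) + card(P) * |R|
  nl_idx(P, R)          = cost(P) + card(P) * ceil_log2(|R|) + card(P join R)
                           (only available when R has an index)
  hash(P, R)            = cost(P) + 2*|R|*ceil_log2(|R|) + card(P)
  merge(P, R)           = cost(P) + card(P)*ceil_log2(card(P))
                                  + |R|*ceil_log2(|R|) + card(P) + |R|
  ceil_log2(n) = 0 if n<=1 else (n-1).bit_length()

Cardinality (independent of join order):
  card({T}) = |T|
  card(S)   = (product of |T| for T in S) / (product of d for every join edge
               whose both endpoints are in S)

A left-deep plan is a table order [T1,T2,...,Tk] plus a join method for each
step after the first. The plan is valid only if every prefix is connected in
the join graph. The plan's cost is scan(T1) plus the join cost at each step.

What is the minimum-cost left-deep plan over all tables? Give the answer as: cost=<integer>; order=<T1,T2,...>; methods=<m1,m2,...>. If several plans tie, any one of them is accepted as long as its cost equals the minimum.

Selinger DP (subsets sized 1..n):
  {A}: scan cost=40, card=40
  {B}: scan cost=150, card=150
  {C}: scan cost=250, card=250
  {D}: scan cost=500, card=500
  {AB}: card=3000; try (A,hash)→780, (B,merge)→1670, (A,merge)→1780, (B,hash)→2480, (B,nl_idx)→3360, (A,nl_idx)→4050 …(+2); best=780 via (A,hash)
  {AC}: card=400; try (A,hash)→980, (A,nl_idx)→2150, (C,merge)→2570, (A,merge)→2780, (C,hash)→4080, (C,nl)→10040 …(+1); best=980 via (A,hash)
  {AD}: card=400; try (D,nl_idx)→800, (A,hash)→1480, (A,nl_idx)→3900, (D,merge)→5320, (A,merge)→5780, (D,hash)→9080 …(+2); best=800 via (D,nl_idx)
  {ABC}: card=30000; try (B,hash)→3780, (B,merge)→6330, (C,hash)→7780, (B,nl_idx)→34180, (C,merge)→42030, (B,nl)→60980 …(+1); best=3780 via (B,hash)
  {ABD}: card=30000; try (B,hash)→3600, (B,merge)→6150, (D,hash)→12780, (B,nl_idx)→34000, (D,merge)→44780, (D,nl_idx)→57780 …(+2); best=3600 via (B,hash)
  {ACD}: card=4000; try (C,hash)→5200, (C,merge)→7050, (D,nl_idx)→8580, (D,merge)→9980, (D,hash)→10380, (C,nl)→100800 …(+1); best=5200 via (C,hash)
  {ABCD}: card=300000; try (B,hash)→11600, (C,hash)→37600, (D,hash)→42780, (B,merge)→58550, (B,nl_idx)→337200, (C,merge)→485850 …(+5); best=11600 via (B,hash)

cost=11600; order=A,D,C,B; methods=nl_idx,hash,hash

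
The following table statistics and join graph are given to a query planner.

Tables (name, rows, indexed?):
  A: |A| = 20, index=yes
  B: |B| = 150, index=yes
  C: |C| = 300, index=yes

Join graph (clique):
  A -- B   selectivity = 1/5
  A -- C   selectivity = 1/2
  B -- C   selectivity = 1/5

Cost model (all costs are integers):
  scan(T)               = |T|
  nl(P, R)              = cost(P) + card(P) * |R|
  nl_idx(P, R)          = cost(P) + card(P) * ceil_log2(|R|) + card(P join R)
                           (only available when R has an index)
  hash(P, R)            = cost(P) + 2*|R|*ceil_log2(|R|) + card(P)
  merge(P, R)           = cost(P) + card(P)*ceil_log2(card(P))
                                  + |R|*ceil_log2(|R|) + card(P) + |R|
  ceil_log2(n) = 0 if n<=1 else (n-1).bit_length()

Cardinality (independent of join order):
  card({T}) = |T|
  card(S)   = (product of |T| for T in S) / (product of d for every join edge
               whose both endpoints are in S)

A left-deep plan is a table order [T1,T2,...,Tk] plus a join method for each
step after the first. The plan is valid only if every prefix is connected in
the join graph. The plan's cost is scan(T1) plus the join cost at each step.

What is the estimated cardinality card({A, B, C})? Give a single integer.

Tables in S: A(20), B(150), C(300)
Edges inside S: A-B(d=5), A-C(d=2), B-C(d=5)
numerator = 20 * 150 * 300 = 900000
denominator = 5 * 2 * 5 = 50
card(S) = 900000 / 50 = 18000

18000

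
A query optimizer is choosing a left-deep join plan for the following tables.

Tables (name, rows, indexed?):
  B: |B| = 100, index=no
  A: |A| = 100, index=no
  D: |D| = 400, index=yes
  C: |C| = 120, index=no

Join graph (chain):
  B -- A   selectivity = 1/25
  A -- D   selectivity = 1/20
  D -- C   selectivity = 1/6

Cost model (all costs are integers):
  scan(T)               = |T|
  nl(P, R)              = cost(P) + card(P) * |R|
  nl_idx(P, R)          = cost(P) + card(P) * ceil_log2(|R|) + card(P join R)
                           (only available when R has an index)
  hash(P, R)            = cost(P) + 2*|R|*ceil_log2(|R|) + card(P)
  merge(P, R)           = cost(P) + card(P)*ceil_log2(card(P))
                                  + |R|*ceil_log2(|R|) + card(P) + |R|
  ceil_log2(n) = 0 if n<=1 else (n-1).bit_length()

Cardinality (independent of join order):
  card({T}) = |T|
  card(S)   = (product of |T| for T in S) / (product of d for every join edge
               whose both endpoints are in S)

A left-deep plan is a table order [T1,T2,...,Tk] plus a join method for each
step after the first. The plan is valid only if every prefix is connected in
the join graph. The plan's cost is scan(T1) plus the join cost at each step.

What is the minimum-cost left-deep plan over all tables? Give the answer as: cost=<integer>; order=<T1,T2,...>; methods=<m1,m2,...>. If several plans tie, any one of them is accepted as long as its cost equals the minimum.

cost=15280; order=D,A,B,C; methods=hash,hash,hash

Selinger DP (subsets sized 1..n):
  {B}: scan cost=100, card=100
  {A}: scan cost=100, card=100
  {D}: scan cost=400, card=400
  {C}: scan cost=120, card=120
  {AB}: card=400; try (B,hash)→1600, (A,hash)→1600, (B,merge)→1700, (A,merge)→1700, (B,nl)→10100, (A,nl)→10100; best=1600 via (B,hash)
  {AD}: card=2000; try (A,hash)→2200, (D,nl_idx)→3000, (D,merge)→4900, (A,merge)→5200, (D,hash)→7400, (D,nl)→40100 …(+1); best=2200 via (A,hash)
  {CD}: card=8000; try (C,hash)→2480, (D,merge)→5080, (C,merge)→5360, (D,hash)→7440, (D,nl_idx)→9200, (D,nl)→48120 …(+1); best=2480 via (C,hash)
  {ABD}: card=8000; try (B,hash)→5600, (D,hash)→9200, (D,merge)→9600, (D,nl_idx)→13200, (B,merge)→27000, (D,nl)→161600 …(+1); best=5600 via (B,hash)
  {ACD}: card=40000; try (C,hash)→5880, (A,hash)→11880, (C,merge)→27160, (A,merge)→115280, (C,nl)→242200, (A,nl)→802480; best=5880 via (C,hash)
  {ABCD}: card=160000; try (C,hash)→15280, (B,hash)→47280, (C,merge)→118560, (B,merge)→686680, (C,nl)→965600, (B,nl)→4005880; best=15280 via (C,hash)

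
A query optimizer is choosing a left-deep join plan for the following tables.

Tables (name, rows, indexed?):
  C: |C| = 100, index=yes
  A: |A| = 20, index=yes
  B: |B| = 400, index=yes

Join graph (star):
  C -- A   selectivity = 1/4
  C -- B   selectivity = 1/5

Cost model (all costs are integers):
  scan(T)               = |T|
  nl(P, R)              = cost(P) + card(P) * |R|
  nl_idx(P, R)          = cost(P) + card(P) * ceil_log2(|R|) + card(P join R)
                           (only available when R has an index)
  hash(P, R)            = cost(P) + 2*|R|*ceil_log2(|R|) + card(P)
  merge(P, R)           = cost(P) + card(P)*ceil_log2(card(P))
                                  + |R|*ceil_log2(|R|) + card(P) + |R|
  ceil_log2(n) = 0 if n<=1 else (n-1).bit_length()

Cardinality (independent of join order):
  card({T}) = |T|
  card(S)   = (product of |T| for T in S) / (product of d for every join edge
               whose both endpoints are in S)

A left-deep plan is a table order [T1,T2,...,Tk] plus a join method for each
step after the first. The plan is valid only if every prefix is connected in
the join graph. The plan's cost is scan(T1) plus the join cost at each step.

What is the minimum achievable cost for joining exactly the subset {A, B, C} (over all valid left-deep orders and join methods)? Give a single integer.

Selinger DP over subsets of {A,B,C}:
  {C}: scan cost=100, card=100
  {A}: scan cost=20, card=20
  {B}: scan cost=400, card=400
  {AC}: card=500; try (A,hash)→400, (C,nl_idx)→660, (C,merge)→940, (A,merge)→1020, (A,nl_idx)→1100, (C,hash)→1440 …(+2); best=400 via (A,hash)
  {BC}: card=8000; try (C,hash)→2200, (B,merge)→4900, (C,merge)→5200, (B,hash)→7400, (B,nl_idx)→9000, (C,nl_idx)→11200 …(+2); best=2200 via (C,hash)
  {ABC}: card=40000; try (B,hash)→8100, (B,merge)→9400, (A,hash)→10400, (B,nl_idx)→44900, (A,nl_idx)→82200, (A,merge)→114320 …(+2); best=8100 via (B,hash)

8100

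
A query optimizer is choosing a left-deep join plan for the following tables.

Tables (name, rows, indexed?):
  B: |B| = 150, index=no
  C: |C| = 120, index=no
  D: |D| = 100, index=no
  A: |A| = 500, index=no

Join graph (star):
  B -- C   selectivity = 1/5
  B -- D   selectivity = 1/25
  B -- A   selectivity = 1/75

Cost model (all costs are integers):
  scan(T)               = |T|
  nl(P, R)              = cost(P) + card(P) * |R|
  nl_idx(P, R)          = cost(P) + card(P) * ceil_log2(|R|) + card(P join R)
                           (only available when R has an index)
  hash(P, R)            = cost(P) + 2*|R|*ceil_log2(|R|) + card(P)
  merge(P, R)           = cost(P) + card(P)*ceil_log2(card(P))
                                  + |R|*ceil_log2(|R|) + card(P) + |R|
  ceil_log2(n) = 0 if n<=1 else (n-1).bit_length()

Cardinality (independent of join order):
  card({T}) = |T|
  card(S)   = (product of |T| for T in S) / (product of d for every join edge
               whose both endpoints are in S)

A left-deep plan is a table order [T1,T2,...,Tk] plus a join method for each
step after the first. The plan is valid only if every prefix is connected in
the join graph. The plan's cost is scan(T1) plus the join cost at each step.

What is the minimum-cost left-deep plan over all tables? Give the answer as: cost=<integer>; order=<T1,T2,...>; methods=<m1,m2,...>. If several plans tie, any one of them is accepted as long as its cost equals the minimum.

Selinger DP (subsets sized 1..n):
  {B}: scan cost=150, card=150
  {C}: scan cost=120, card=120
  {D}: scan cost=100, card=100
  {A}: scan cost=500, card=500
  {BC}: card=3600; try (C,hash)→1980, (B,merge)→2430, (C,merge)→2460, (B,hash)→2640, (B,nl)→18120, (C,nl)→18150; best=1980 via (C,hash)
  {BD}: card=600; try (D,hash)→1700, (B,merge)→2250, (D,merge)→2300, (B,hash)→2600, (B,nl)→15100, (D,nl)→15150; best=1700 via (D,hash)
  {AB}: card=1000; try (B,hash)→3400, (A,merge)→6500, (B,merge)→6850, (A,hash)→9300, (A,nl)→75150, (B,nl)→75500; best=3400 via (B,hash)
  {BCD}: card=14400; try (C,hash)→3980, (D,hash)→6980, (C,merge)→9260, (D,merge)→49580, (C,nl)→73700, (D,nl)→361980; best=3980 via (C,hash)
  {ABC}: card=24000; try (C,hash)→6080, (A,hash)→14580, (C,merge)→15360, (A,merge)→53780, (C,nl)→123400, (A,nl)→1801980; best=6080 via (C,hash)
  {ABD}: card=4000; try (D,hash)→5800, (A,hash)→11300, (A,merge)→13300, (D,merge)→15200, (D,nl)→103400, (A,nl)→301700; best=5800 via (D,hash)
  {ABCD}: card=96000; try (C,hash)→11480, (A,hash)→27380, (D,hash)→31480, (C,merge)→58760, (A,merge)→224980, (D,merge)→390880 …(+3); best=11480 via (C,hash)

cost=11480; order=A,B,D,C; methods=hash,hash,hash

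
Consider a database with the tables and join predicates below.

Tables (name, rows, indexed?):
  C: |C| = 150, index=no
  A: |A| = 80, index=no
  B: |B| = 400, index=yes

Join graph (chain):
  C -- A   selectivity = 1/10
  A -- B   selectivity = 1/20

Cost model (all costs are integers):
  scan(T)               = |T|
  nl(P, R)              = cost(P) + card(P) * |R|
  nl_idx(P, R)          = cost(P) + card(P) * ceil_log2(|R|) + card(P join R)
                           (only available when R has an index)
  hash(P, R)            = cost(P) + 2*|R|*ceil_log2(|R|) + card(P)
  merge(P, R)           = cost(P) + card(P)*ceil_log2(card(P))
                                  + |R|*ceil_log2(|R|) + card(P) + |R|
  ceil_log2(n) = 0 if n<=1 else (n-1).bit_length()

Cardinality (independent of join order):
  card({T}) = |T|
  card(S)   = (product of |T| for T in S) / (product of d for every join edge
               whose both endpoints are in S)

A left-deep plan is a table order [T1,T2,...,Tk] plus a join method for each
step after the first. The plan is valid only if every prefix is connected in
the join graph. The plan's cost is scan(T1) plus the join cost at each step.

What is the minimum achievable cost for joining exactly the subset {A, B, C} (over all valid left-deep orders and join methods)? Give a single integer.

Selinger DP over subsets of {A,B,C}:
  {C}: scan cost=150, card=150
  {A}: scan cost=80, card=80
  {B}: scan cost=400, card=400
  {AC}: card=1200; try (A,hash)→1420, (C,merge)→2070, (A,merge)→2140, (C,hash)→2560, (C,nl)→12080, (A,nl)→12150; best=1420 via (A,hash)
  {AB}: card=1600; try (A,hash)→1920, (B,nl_idx)→2400, (B,merge)→4720, (A,merge)→5040, (B,hash)→7360, (B,nl)→32080 …(+1); best=1920 via (A,hash)
  {ABC}: card=24000; try (C,hash)→5920, (B,hash)→9820, (B,merge)→19820, (C,merge)→22470, (B,nl_idx)→36220, (C,nl)→241920 …(+1); best=5920 via (C,hash)

5920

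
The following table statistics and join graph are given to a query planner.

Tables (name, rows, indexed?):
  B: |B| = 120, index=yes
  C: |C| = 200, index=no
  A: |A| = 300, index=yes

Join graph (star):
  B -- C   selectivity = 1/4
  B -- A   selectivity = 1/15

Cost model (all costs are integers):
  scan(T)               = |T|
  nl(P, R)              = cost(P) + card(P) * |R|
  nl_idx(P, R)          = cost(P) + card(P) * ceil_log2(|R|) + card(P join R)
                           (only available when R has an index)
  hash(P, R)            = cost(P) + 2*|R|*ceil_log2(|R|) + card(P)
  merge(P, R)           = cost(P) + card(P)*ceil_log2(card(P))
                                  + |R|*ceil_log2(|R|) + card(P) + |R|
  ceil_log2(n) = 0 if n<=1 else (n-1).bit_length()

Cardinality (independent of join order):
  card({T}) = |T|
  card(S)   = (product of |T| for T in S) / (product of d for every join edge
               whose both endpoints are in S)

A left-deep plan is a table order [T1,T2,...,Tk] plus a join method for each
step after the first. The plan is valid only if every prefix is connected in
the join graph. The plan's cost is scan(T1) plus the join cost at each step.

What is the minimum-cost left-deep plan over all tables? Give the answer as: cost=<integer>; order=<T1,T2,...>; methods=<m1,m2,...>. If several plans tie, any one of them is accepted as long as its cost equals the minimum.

Selinger DP (subsets sized 1..n):
  {B}: scan cost=120, card=120
  {C}: scan cost=200, card=200
  {A}: scan cost=300, card=300
  {BC}: card=6000; try (B,hash)→2080, (C,merge)→2880, (B,merge)→2960, (C,hash)→3440, (B,nl_idx)→7600, (C,nl)→24120 …(+1); best=2080 via (B,hash)
  {AB}: card=2400; try (B,hash)→2280, (A,nl_idx)→3600, (A,merge)→4080, (B,merge)→4260, (B,nl_idx)→4800, (A,hash)→5640 …(+2); best=2280 via (B,hash)
  {ABC}: card=120000; try (C,hash)→7880, (A,hash)→13480, (C,merge)→35280, (A,merge)→89080, (A,nl_idx)→176080, (C,nl)→482280 …(+1); best=7880 via (C,hash)

cost=7880; order=A,B,C; methods=hash,hash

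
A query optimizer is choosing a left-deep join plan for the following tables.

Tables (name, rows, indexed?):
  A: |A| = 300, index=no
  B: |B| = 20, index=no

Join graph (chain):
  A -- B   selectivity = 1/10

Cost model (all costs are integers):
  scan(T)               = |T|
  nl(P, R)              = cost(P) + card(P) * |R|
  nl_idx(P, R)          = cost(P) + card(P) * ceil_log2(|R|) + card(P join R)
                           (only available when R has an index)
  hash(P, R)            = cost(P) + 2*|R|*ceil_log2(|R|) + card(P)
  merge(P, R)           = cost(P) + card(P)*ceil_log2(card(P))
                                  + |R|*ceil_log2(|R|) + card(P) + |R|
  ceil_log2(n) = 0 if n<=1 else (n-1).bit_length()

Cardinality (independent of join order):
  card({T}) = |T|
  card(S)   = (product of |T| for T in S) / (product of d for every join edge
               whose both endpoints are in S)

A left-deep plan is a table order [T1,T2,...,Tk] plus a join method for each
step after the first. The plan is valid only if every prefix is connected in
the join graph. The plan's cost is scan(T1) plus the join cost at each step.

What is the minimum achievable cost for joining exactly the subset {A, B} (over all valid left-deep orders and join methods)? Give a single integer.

Selinger DP over subsets of {A,B}:
  {A}: scan cost=300, card=300
  {B}: scan cost=20, card=20
  {AB}: card=600; try (B,hash)→800, (A,merge)→3140, (B,merge)→3420, (A,hash)→5440, (A,nl)→6020, (B,nl)→6300; best=800 via (B,hash)

800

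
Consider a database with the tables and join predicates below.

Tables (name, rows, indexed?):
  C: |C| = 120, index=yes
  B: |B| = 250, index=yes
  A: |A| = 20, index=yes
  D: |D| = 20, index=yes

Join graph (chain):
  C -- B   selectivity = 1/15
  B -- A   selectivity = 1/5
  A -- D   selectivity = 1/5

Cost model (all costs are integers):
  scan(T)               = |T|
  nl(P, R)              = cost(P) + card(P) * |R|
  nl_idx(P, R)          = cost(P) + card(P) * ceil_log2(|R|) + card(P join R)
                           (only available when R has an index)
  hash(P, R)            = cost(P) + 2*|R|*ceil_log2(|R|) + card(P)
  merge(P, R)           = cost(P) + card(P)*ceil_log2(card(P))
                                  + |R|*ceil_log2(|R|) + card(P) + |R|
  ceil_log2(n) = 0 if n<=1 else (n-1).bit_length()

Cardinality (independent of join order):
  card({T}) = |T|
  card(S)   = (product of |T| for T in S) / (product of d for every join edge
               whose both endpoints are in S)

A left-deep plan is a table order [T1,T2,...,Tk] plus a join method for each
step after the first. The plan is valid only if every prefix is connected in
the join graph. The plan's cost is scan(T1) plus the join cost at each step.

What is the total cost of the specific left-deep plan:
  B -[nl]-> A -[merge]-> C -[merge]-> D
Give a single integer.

129330

step 1: scan B: cost=250, card=250
step 2: join A via nl
    card(P join A) = 250*20/(5) = 1000
    cost = 250 + 250*20 = 5250
step 3: join C via merge
    card(P join C) = 1000*120/(15) = 8000
    cost = 5250 + 1000*10 + 120*7 + 1000 + 120 = 17210
step 4: join D via merge
    card(P join D) = 8000*20/(5) = 32000
    cost = 17210 + 8000*13 + 20*5 + 8000 + 20 = 129330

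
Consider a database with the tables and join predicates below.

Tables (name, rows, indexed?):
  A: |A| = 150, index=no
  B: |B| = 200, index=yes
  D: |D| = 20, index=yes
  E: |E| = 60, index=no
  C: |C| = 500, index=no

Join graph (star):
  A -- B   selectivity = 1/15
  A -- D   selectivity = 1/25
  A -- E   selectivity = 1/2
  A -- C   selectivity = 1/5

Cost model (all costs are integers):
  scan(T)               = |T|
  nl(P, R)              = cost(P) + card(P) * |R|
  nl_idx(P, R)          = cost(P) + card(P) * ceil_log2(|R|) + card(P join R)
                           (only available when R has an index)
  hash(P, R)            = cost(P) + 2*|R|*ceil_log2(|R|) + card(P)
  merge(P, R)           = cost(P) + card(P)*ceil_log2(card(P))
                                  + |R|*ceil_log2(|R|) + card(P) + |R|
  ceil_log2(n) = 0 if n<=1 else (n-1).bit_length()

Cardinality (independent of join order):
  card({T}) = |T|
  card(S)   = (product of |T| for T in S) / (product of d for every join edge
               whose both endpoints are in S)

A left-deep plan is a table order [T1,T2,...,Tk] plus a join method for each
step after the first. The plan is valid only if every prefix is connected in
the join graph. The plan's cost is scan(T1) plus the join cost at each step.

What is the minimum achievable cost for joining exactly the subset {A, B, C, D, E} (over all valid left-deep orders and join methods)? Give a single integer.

62380

Selinger DP over subsets of {A,B,C,D,E}:
  {A}: scan cost=150, card=150
  {B}: scan cost=200, card=200
  {D}: scan cost=20, card=20
  {E}: scan cost=60, card=60
  {C}: scan cost=500, card=500
  {AB}: card=2000; try (A,hash)→2800, (B,merge)→3300, (B,nl_idx)→3350, (A,merge)→3350, (B,hash)→3500, (B,nl)→30150 …(+1); best=2800 via (A,hash)
  {AD}: card=120; try (D,hash)→500, (D,nl_idx)→1020, (A,merge)→1490, (D,merge)→1620, (A,hash)→2440, (A,nl)→3020 …(+1); best=500 via (D,hash)
  {AE}: card=4500; try (E,hash)→1020, (A,merge)→1830, (E,merge)→1920, (A,hash)→2520, (A,nl)→9060, (E,nl)→9150; best=1020 via (E,hash)
  {AC}: card=15000; try (A,hash)→3400, (C,merge)→6500, (A,merge)→6850, (C,hash)→9300, (C,nl)→75150, (A,nl)→75500; best=3400 via (A,hash)
  {ABD}: card=1600; try (B,nl_idx)→3060, (B,merge)→3260, (B,hash)→3820, (D,hash)→5000, (D,nl_idx)→14400, (B,nl)→24500 …(+2); best=3060 via (B,nl_idx)
  {ABE}: card=60000; try (E,hash)→5520, (B,hash)→8720, (E,merge)→27220, (B,merge)→65820, (B,nl_idx)→97020, (E,nl)→122800 …(+1); best=5520 via (E,hash)
  {ABC}: card=200000; try (C,hash)→13800, (B,hash)→21600, (C,merge)→31800, (B,merge)→230200, (B,nl_idx)→323400, (C,nl)→1002800 …(+1); best=13800 via (C,hash)
  {ADE}: card=3600; try (E,hash)→1340, (E,merge)→1880, (D,hash)→5720, (E,nl)→7700, (D,nl_idx)→27120, (D,merge)→64140 …(+1); best=1340 via (E,hash)
  {ACD}: card=12000; try (C,merge)→6460, (C,hash)→9620, (D,hash)→18600, (C,nl)→60500, (D,nl_idx)→90400, (D,merge)→228520 …(+1); best=6460 via (C,merge)
  {ACE}: card=450000; try (C,hash)→14520, (E,hash)→19120, (C,merge)→69020, (E,merge)→228820, (E,nl)→903400, (C,nl)→2251020; best=14520 via (C,hash)
  {ABDE}: card=48000; try (E,hash)→5380, (B,hash)→8140, (E,merge)→22680, (B,merge)→49940, (D,hash)→65720, (B,nl_idx)→78140 …(+5); best=5380 via (E,hash)
  {ABCD}: card=160000; try (C,hash)→13660, (B,hash)→21660, (C,merge)→27260, (B,merge)→188260, (D,hash)→214000, (B,nl_idx)→262460 …(+5); best=13660 via (C,hash)
  {ABCE}: card=6000000; try (C,hash)→74520, (E,hash)→214520, (B,hash)→467720, (C,merge)→1030520, (E,merge)→3814220, (B,merge)→9016320 …(+4); best=74520 via (C,hash)
  {ACDE}: card=360000; try (C,hash)→13940, (E,hash)→19180, (C,merge)→53140, (E,merge)→186880, (D,hash)→464720, (E,nl)→726460 …(+4); best=13940 via (C,hash)
  {ABCDE}: card=4800000; try (C,hash)→62380, (E,hash)→174380, (B,hash)→377140, (C,merge)→826380, (E,merge)→3054080, (D,hash)→6074720 …(+8); best=62380 via (C,hash)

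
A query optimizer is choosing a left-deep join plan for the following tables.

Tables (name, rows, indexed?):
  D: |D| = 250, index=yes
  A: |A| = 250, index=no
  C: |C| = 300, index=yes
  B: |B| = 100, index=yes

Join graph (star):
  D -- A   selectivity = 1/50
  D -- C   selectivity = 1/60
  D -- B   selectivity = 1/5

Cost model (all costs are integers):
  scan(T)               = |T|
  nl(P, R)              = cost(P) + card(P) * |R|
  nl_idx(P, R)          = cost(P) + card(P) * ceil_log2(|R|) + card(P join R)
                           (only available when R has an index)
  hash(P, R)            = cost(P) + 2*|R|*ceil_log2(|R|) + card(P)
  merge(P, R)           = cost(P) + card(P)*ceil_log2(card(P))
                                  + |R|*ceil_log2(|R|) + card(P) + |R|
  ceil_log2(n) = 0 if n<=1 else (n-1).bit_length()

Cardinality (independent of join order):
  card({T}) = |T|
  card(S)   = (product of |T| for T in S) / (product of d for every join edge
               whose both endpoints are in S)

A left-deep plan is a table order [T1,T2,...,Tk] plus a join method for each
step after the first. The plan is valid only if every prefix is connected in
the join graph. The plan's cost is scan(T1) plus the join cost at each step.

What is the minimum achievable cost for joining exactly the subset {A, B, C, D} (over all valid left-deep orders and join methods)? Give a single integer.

16650

Selinger DP over subsets of {A,B,C,D}:
  {D}: scan cost=250, card=250
  {A}: scan cost=250, card=250
  {C}: scan cost=300, card=300
  {B}: scan cost=100, card=100
  {AD}: card=1250; try (D,nl_idx)→3500, (D,hash)→4500, (A,hash)→4500, (D,merge)→4750, (A,merge)→4750, (D,nl)→62750 …(+1); best=3500 via (D,nl_idx)
  {CD}: card=1250; try (C,nl_idx)→3750, (D,nl_idx)→3950, (D,hash)→4600, (C,merge)→5500, (D,merge)→5550, (C,hash)→5900 …(+2); best=3750 via (C,nl_idx)
  {BD}: card=5000; try (B,hash)→1900, (D,merge)→3150, (B,merge)→3300, (D,hash)→4200, (D,nl_idx)→5900, (B,nl_idx)→7000 …(+2); best=1900 via (B,hash)
  {ACD}: card=6250; try (A,hash)→9000, (C,hash)→10150, (C,nl_idx)→21000, (A,merge)→21000, (C,merge)→21500, (A,nl)→316250 …(+1); best=9000 via (A,hash)
  {ABD}: card=25000; try (B,hash)→6150, (A,hash)→10900, (B,merge)→19300, (B,nl_idx)→37250, (A,merge)→74150, (B,nl)→128500 …(+1); best=6150 via (B,hash)
  {BCD}: card=25000; try (B,hash)→6400, (C,hash)→12300, (B,merge)→19550, (B,nl_idx)→37500, (C,nl_idx)→71900, (C,merge)→74900 …(+2); best=6400 via (B,hash)
  {ABCD}: card=125000; try (B,hash)→16650, (A,hash)→35400, (C,hash)→36550, (B,merge)→97300, (B,nl_idx)→177750, (C,nl_idx)→356150 …(+5); best=16650 via (B,hash)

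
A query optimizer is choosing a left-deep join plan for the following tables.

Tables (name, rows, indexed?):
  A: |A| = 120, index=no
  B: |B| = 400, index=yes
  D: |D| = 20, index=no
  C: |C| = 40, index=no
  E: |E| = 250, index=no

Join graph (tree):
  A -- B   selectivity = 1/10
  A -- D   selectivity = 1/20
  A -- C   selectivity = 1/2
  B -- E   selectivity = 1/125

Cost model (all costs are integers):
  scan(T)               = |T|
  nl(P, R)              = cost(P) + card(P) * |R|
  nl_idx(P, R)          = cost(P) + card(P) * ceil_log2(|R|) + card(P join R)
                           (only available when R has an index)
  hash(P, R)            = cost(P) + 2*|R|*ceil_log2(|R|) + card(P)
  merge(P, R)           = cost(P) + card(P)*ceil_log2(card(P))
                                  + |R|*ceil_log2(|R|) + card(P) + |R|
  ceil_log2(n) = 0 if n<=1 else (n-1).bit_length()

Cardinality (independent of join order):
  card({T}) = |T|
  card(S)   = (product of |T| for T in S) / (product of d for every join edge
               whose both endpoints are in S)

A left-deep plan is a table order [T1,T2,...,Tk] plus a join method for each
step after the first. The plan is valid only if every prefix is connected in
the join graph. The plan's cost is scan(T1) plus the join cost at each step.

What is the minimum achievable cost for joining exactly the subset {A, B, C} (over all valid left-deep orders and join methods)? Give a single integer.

Selinger DP over subsets of {A,B,C}:
  {A}: scan cost=120, card=120
  {B}: scan cost=400, card=400
  {C}: scan cost=40, card=40
  {AB}: card=4800; try (A,hash)→2480, (B,merge)→5080, (A,merge)→5360, (B,nl_idx)→6000, (B,hash)→7440, (B,nl)→48120 …(+1); best=2480 via (A,hash)
  {AC}: card=2400; try (C,hash)→720, (A,merge)→1280, (C,merge)→1360, (A,hash)→1760, (A,nl)→4840, (C,nl)→4920; best=720 via (C,hash)
  {ABC}: card=96000; try (C,hash)→7760, (B,hash)→10320, (B,merge)→35920, (C,merge)→69960, (B,nl_idx)→118320, (C,nl)→194480 …(+1); best=7760 via (C,hash)

7760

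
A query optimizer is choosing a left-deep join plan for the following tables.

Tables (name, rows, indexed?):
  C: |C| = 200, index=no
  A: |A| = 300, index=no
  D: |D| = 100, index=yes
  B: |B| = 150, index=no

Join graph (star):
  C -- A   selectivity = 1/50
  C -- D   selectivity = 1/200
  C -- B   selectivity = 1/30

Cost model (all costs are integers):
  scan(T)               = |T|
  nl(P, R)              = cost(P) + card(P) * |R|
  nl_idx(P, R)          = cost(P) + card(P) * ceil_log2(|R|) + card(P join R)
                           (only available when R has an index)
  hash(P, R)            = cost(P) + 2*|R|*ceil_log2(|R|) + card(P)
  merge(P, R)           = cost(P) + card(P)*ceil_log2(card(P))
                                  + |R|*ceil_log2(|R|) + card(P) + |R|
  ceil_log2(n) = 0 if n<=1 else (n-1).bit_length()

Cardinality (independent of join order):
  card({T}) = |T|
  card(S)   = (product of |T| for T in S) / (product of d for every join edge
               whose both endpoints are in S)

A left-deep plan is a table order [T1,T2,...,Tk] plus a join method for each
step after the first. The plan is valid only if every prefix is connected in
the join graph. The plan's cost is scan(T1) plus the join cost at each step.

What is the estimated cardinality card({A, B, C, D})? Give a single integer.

3000

Tables in S: A(300), B(150), C(200), D(100)
Edges inside S: C-A(d=50), C-D(d=200), C-B(d=30)
numerator = 300 * 150 * 200 * 100 = 900000000
denominator = 50 * 200 * 30 = 300000
card(S) = 900000000 / 300000 = 3000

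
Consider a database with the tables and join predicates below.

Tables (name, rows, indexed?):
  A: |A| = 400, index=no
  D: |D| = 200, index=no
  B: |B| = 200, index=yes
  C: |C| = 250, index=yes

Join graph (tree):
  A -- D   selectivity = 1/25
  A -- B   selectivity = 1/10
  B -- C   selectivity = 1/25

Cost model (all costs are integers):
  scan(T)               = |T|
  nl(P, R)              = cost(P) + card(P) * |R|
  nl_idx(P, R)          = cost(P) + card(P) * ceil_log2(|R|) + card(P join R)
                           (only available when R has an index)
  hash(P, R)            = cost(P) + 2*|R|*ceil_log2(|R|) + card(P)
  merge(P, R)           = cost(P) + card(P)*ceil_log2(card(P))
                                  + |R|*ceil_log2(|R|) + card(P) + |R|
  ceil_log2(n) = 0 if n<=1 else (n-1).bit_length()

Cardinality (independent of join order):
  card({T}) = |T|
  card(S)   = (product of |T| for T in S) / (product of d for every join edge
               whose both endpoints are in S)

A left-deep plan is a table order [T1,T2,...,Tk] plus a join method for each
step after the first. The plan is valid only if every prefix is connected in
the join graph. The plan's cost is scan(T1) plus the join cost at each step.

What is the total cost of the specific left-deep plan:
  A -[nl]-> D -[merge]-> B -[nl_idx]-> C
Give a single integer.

step 1: scan A: cost=400, card=400
step 2: join D via nl
    card(P join D) = 400*200/(25) = 3200
    cost = 400 + 400*200 = 80400
step 3: join B via merge
    card(P join B) = 3200*200/(10) = 64000
    cost = 80400 + 3200*12 + 200*8 + 3200 + 200 = 123800
step 4: join C via nl_idx
    card(P join C) = 64000*250/(25) = 640000
    cost = 123800 + 64000*8 + 640000 = 1275800

1275800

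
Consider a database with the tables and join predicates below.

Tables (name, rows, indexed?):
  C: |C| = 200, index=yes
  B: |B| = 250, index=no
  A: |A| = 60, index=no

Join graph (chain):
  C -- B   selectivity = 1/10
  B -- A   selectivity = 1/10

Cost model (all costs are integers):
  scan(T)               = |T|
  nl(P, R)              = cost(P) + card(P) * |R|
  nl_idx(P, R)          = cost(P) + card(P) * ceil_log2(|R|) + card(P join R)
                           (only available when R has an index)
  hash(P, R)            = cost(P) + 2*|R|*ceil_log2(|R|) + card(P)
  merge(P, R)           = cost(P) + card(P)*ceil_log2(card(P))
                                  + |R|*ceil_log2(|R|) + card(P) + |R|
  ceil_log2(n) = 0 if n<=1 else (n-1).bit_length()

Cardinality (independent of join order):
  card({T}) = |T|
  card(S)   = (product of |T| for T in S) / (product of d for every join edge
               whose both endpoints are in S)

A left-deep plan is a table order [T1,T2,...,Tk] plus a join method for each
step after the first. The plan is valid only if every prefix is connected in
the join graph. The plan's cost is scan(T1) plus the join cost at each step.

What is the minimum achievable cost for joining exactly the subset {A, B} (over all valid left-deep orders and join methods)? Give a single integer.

Selinger DP over subsets of {A,B}:
  {B}: scan cost=250, card=250
  {A}: scan cost=60, card=60
  {AB}: card=1500; try (A,hash)→1220, (B,merge)→2730, (A,merge)→2920, (B,hash)→4120, (B,nl)→15060, (A,nl)→15250; best=1220 via (A,hash)

1220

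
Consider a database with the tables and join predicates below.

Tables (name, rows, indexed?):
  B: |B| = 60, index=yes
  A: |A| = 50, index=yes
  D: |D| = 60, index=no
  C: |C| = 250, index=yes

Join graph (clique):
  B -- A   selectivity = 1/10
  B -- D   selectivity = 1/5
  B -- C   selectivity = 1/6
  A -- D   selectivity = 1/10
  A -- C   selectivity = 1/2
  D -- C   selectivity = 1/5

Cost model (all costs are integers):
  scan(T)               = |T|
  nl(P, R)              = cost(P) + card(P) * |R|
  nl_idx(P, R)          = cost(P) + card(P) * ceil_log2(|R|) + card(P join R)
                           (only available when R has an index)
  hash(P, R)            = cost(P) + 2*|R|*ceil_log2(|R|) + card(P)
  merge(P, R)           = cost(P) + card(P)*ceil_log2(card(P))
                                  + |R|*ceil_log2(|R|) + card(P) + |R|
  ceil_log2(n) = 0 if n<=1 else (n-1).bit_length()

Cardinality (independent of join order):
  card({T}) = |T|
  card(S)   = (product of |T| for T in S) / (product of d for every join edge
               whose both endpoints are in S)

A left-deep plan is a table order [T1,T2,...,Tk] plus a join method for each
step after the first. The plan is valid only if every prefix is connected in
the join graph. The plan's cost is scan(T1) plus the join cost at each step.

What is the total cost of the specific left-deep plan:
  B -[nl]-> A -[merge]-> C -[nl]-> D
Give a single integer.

step 1: scan B: cost=60, card=60
step 2: join A via nl
    card(P join A) = 60*50/(10) = 300
    cost = 60 + 60*50 = 3060
step 3: join C via merge
    card(P join C) = 300*250/(6*2) = 6250
    cost = 3060 + 300*9 + 250*8 + 300 + 250 = 8310
step 4: join D via nl
    card(P join D) = 6250*60/(5*10*5) = 1500
    cost = 8310 + 6250*60 = 383310

383310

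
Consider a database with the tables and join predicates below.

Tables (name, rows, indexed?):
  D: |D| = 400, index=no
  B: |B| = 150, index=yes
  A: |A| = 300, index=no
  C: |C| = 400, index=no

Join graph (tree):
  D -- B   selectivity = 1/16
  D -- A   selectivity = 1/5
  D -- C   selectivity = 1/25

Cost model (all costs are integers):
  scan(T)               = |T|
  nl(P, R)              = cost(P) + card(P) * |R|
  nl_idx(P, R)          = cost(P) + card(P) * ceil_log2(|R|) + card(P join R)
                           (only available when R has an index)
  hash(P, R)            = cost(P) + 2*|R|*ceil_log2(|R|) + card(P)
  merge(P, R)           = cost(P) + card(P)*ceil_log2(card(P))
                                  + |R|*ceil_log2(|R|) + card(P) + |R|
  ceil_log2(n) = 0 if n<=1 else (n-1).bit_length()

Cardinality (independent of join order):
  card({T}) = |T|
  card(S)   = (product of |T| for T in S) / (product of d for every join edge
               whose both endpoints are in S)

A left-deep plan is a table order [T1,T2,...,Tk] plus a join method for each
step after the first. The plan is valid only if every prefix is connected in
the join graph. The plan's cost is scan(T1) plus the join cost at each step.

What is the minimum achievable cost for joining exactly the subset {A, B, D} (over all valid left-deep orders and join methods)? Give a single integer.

Selinger DP over subsets of {A,B,D}:
  {D}: scan cost=400, card=400
  {B}: scan cost=150, card=150
  {A}: scan cost=300, card=300
  {BD}: card=3750; try (B,hash)→3200, (D,merge)→5500, (B,merge)→5750, (B,nl_idx)→7350, (D,hash)→7500, (D,nl)→60150 …(+1); best=3200 via (B,hash)
  {AD}: card=24000; try (A,hash)→6200, (D,merge)→7300, (A,merge)→7400, (D,hash)→7800, (D,nl)→120300, (A,nl)→120400; best=6200 via (A,hash)
  {ABD}: card=225000; try (A,hash)→12350, (B,hash)→32600, (A,merge)→54950, (B,merge)→391550, (B,nl_idx)→423200, (A,nl)→1128200 …(+1); best=12350 via (A,hash)

12350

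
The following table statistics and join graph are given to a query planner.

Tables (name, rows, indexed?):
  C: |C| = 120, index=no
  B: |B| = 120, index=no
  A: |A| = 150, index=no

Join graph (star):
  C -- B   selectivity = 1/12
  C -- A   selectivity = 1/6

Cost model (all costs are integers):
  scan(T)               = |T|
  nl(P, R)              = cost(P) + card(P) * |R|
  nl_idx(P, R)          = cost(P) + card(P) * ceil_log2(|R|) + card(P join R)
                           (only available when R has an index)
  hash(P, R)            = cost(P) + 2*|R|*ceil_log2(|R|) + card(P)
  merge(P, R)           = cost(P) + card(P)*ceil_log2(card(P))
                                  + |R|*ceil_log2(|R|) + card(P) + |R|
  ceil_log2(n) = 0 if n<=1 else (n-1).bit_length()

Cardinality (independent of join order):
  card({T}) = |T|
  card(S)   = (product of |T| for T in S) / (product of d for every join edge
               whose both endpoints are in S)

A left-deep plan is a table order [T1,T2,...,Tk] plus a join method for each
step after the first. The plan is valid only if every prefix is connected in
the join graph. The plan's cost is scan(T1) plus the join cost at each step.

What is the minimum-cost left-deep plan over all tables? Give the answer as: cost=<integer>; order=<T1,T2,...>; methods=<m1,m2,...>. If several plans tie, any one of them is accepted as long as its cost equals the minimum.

Selinger DP (subsets sized 1..n):
  {C}: scan cost=120, card=120
  {B}: scan cost=120, card=120
  {A}: scan cost=150, card=150
  {BC}: card=1200; try (C,hash)→1920, (B,hash)→1920, (C,merge)→2040, (B,merge)→2040, (C,nl)→14520, (B,nl)→14520; best=1920 via (C,hash)
  {AC}: card=3000; try (C,hash)→1980, (A,merge)→2430, (C,merge)→2460, (A,hash)→2640, (A,nl)→18120, (C,nl)→18150; best=1980 via (C,hash)
  {ABC}: card=30000; try (A,hash)→5520, (B,hash)→6660, (A,merge)→17670, (B,merge)→41940, (A,nl)→181920, (B,nl)→361980; best=5520 via (A,hash)

cost=5520; order=B,C,A; methods=hash,hash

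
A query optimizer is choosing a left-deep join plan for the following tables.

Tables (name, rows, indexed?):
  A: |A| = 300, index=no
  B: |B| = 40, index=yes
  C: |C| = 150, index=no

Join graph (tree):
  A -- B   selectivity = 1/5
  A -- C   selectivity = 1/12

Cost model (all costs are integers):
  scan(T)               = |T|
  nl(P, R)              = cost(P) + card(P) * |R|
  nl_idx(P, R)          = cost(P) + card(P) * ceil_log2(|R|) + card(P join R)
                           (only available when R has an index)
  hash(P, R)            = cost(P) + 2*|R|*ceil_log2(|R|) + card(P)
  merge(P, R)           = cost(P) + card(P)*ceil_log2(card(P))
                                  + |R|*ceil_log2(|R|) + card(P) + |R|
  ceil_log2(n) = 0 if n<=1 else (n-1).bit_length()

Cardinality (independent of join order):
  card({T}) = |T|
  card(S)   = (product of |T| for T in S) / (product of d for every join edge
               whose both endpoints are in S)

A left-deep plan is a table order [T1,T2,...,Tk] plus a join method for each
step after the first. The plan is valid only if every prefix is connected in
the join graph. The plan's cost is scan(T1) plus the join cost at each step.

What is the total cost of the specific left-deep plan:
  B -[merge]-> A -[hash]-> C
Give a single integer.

8120

step 1: scan B: cost=40, card=40
step 2: join A via merge
    card(P join A) = 40*300/(5) = 2400
    cost = 40 + 40*6 + 300*9 + 40 + 300 = 3320
step 3: join C via hash
    card(P join C) = 2400*150/(12) = 30000
    cost = 3320 + 2*150*8 + 2400 = 8120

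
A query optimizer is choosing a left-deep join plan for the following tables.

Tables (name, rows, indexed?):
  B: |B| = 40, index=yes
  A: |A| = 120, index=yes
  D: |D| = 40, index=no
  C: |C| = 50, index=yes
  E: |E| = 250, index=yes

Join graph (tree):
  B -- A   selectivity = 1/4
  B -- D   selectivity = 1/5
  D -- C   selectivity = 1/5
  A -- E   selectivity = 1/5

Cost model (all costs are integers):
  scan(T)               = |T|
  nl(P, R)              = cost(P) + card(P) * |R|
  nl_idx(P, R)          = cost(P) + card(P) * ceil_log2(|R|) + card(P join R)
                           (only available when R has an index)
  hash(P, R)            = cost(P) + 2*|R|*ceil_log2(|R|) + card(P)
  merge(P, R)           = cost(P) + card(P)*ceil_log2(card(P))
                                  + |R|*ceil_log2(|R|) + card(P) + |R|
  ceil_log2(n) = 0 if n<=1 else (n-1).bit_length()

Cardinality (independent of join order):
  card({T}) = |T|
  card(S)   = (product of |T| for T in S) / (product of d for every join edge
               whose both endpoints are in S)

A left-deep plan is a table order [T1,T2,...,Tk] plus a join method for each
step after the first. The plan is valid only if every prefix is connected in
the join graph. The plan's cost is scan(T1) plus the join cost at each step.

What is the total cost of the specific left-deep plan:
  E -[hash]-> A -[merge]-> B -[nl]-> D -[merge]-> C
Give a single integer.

12086810

step 1: scan E: cost=250, card=250
step 2: join A via hash
    card(P join A) = 250*120/(5) = 6000
    cost = 250 + 2*120*7 + 250 = 2180
step 3: join B via merge
    card(P join B) = 6000*40/(4) = 60000
    cost = 2180 + 6000*13 + 40*6 + 6000 + 40 = 86460
step 4: join D via nl
    card(P join D) = 60000*40/(5) = 480000
    cost = 86460 + 60000*40 = 2486460
step 5: join C via merge
    card(P join C) = 480000*50/(5) = 4800000
    cost = 2486460 + 480000*19 + 50*6 + 480000 + 50 = 12086810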